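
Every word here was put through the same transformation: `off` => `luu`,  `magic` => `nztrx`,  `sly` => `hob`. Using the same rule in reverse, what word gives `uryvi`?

Each pair mirrors across the alphabet (o↔l, f↔u, f↔u): positions sum to 25. This is the alphabet-reversal cipher (Atbash): a becomes z, b becomes y, etc.
Reversing it on uryvi: u↔f, r↔i, y↔b, v↔e, i↔r.

fiber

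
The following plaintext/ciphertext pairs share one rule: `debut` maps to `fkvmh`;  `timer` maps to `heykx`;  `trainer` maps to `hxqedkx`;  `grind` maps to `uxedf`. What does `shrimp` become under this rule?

This is an affine cipher: with a=0,…,z=25, each position x becomes (5x+16) mod 26.
For shrimp: s(18)→5·18+16≡2=c; h(7)→5·7+16≡25=z; r(17)→5·17+16≡23=x; i(8)→5·8+16≡4=e; m(12)→5·12+16≡24=y; p(15)→5·15+16≡13=n (all mod 26).

czxeyn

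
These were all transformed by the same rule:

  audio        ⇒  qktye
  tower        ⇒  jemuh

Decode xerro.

hobby

Compare letters: a→q is +16, u→k is +16, d→t is +16 — a constant shift. This is a Caesar cipher with shift 16.
Decoding xerro: x−16=h, e−16=o, r−16=b, r−16=b, o−16=y.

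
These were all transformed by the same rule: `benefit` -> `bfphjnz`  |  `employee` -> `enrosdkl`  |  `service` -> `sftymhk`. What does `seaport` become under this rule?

In benefit: b→b is +0, e→f is +1, n→p is +2, e→h is +3 — the shift increases by 1 each position. Each letter shifts forward by its position index (0, 1, 2, …) — the shift grows by one for each successive letter.
Applying it to seaport: s+0=s, e+1=f, a+2=c, p+3=s, o+4=s, r+5=w, t+6=z.

sfcsswz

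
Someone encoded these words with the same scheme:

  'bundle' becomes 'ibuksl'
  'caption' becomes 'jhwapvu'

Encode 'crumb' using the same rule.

jybti

It's a constant shift of +7 (ROT7).
On crumb: c+7=j, r+7=y, u+7=b, m+7=t, b+7=i.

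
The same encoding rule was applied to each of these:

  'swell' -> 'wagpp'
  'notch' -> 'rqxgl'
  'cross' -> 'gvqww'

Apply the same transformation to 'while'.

alkpg

The shift depends on letter class: consonant s→w is +4, but vowel e→g is +2. Two shifts are in play — +2 for a/e/i/o/u, +4 for every other letter.
For while: w(cons)+4=a, h(cons)+4=l, i(vowel)+2=k, l(cons)+4=p, e(vowel)+2=g.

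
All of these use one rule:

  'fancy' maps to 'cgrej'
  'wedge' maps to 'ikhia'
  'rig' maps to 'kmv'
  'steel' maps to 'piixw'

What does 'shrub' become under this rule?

fyvlw

The output letters match the input read backwards, each shifted +4: fancy reversed is ycnaf. Read the word backwards and shift each letter +4.
For shrub: reverse → burhs; then shift: b+4=f, u+4=y, r+4=v, h+4=l, s+4=w.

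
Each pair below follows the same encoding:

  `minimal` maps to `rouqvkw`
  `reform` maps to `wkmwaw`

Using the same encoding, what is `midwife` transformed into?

In minimal: m→r is +5, i→o is +6, n→u is +7, i→q is +8 — the shift increases by 1 each position. Each letter shifts forward by (position + 5), i.e. 5, 6, 7, … — the shift grows by one for each successive letter.
For midwife: m+5=r, i+6=o, d+7=k, w+8=e, i+9=r, f+10=p, e+11=p.

rokerpp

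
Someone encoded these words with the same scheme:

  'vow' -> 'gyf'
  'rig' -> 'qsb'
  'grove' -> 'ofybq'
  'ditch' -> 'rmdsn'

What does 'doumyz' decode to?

pocket

The output letters match the input read backwards, each shifted +10: vow reversed is wov. The word is reversed, then every letter is shifted forward by 10.
Undoing it on doumyz: shift back: d−10=t, o−10=e, u−10=k, m−10=c, y−10=o, z−10=p → tekcop; then reverse → pocket.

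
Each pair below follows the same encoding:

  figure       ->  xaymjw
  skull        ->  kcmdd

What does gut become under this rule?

Each letter is shifted forward by 18 in the alphabet (a Caesar shift of +18).
For gut: g+18=y, u+18=m, t+18=l.

yml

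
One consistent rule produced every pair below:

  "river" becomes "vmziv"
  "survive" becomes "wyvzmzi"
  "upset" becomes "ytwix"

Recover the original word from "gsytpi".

This is a Caesar cipher with shift 4.
Reversing it on gsytpi: g−4=c, s−4=o, y−4=u, t−4=p, p−4=l, i−4=e.

couple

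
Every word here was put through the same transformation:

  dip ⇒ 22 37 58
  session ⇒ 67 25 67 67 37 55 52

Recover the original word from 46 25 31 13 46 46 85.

legally

d(#4)→22 and i(#9)→37: differences scale by 3, so n = 3·pos + 10. With a=1..z=26, the number is 3·pos + 10.
Decoding 46 25 31 13 46 46 85: 46→(46−10)÷3=12=l, 25→(25−10)÷3=5=e, 31→(31−10)÷3=7=g, 13→(13−10)÷3=1=a, 46→(46−10)÷3=12=l, 46→(46−10)÷3=12=l, 85→(85−10)÷3=25=y.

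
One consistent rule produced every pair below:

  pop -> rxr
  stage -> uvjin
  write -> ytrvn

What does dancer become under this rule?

The shift depends on letter class: consonant p→r is +2, but vowel o→x is +9. The rule splits by letter class: vowels +9, consonants +2.
For dancer: d(cons)+2=f, a(vowel)+9=j, n(cons)+2=p, c(cons)+2=e, e(vowel)+9=n, r(cons)+2=t.

fjpent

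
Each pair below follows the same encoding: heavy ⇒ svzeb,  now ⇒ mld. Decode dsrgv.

white

This is the alphabet-reversal cipher (Atbash): a becomes z, b becomes y, etc.
Decoding dsrgv: d↔w, s↔h, r↔i, g↔t, v↔e.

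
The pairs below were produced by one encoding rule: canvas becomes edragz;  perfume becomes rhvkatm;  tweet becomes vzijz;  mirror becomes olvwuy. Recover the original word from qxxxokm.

In canvas: c→e is +2, a→d is +3, n→r is +4, v→a is +5 — the shift increases by 1 each position. The shift increases by 1 at each position, starting from +2: 2, 3, 4, ….
Undoing it on qxxxokm: q−2=o, x−3=u, x−4=t, x−5=s, o−6=i, k−7=d, m−8=e.

outside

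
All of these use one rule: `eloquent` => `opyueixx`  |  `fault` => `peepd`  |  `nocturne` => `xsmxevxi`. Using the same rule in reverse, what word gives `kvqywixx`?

argument

Shifts by position in eloquent: pos 0: e→o (+10), pos 1: l→p (+4), pos 2: o→y (+10), pos 3: q→u (+4) — repeating every 2. It's a Vigenère-style cipher with numeric key [10,4]: position i shifts by key[i mod 2].
Undoing it on kvqywixx: k−10=a, v−4=r, q−10=g, y−4=u, w−10=m, i−4=e, x−10=n, x−4=t.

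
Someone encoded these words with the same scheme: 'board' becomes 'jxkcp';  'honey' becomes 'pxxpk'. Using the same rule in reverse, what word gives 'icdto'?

attic

In board: b→j is +8, o→x is +9, a→k is +10, r→c is +11 — the shift increases by 1 each position. The shift increases by 1 at each position, starting from +8: 8, 9, 10, ….
Decoding icdto: i−8=a, c−9=t, d−10=t, t−11=i, o−12=c.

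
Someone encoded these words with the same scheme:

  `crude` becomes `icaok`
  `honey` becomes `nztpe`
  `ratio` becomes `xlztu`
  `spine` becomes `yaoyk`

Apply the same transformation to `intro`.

It's a Vigenère-style cipher with numeric key [6,11]: position i shifts by key[i mod 2].
On intro: i+6=o, n+11=y, t+6=z, r+11=c, o+6=u.

oyzcu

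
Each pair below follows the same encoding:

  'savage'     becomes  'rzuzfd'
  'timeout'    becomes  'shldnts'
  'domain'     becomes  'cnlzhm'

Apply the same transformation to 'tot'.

Compare letters: s→r is +25, a→z is +25, v→u is +25 — a constant shift. It's a constant shift of +25 (ROT25).
For tot: t+25=s, o+25=n, t+25=s.

sns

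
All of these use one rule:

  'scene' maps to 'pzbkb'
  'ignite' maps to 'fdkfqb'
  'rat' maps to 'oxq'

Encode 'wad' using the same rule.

Compare letters: s→p is +23, c→z is +23, e→b is +23 — a constant shift. Each letter is shifted forward by 23 in the alphabet (a Caesar shift of +23).
On wad: w+23=t, a+23=x, d+23=a.

txa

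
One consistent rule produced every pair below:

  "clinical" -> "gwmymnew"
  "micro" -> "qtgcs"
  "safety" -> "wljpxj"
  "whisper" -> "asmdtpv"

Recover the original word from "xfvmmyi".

Shifts by position in clinical: pos 0: c→g (+4), pos 1: l→w (+11), pos 2: i→m (+4), pos 3: n→y (+11) — repeating every 2. It's a Vigenère-style cipher with numeric key [4,11]: position i shifts by key[i mod 2].
Reversing it on xfvmmyi: x−4=t, f−11=u, v−4=r, m−11=b, m−4=i, y−11=n, i−4=e.

turbine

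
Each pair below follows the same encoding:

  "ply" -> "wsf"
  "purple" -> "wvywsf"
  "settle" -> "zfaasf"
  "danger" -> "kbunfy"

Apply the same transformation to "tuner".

The shift depends on letter class: consonant p→w is +7, but vowel u→v is +1. Vowels shift forward by 1 and consonants shift forward by 7.
For tuner: t(cons)+7=a, u(vowel)+1=v, n(cons)+7=u, e(vowel)+1=f, r(cons)+7=y.

avufy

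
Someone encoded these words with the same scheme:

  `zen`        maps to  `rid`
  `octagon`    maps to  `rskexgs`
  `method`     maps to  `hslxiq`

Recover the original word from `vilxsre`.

another

The output letters match the input read backwards, each shifted +4: zen reversed is nez. The word is reversed, then every letter is shifted forward by 4.
Decoding vilxsre: shift back: v−4=r, i−4=e, l−4=h, x−4=t, s−4=o, r−4=n, e−4=a → rehtona; then reverse → another.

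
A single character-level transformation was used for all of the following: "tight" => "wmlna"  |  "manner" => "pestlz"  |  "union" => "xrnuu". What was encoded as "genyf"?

daisy

Letter i (0-indexed) is shifted by i+3, so successive shifts are 3, 4, 5, ….
Undoing it on genyf: g−3=d, e−4=a, n−5=i, y−6=s, f−7=y.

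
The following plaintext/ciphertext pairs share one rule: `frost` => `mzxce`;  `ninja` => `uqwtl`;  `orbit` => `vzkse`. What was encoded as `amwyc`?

tenor

In frost: f→m is +7, r→z is +8, o→x is +9, s→c is +10 — the shift increases by 1 each position. Letter i (0-indexed) is shifted by i+7, so successive shifts are 7, 8, 9, ….
Undoing it on amwyc: a−7=t, m−8=e, w−9=n, y−10=o, c−11=r.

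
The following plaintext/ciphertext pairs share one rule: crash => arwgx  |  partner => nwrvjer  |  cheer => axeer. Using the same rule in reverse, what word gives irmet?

This is an affine cipher: with a=0,…,z=25, each position x becomes (15x+22) mod 26.
Reversing it on irmet: i(8)→7·(8−22)≡6=g; r(17)→7·(17−22)≡17=r; m(12)→7·(12−22)≡8=i; e(4)→7·(4−22)≡4=e; t(19)→7·(19−22)≡5=f (all mod 26).

grief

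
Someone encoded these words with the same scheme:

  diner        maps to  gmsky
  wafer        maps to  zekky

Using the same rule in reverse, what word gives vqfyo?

smash

In diner: d→g is +3, i→m is +4, n→s is +5, e→k is +6 — the shift increases by 1 each position. Letter i (0-indexed) is shifted by i+3, so successive shifts are 3, 4, 5, ….
Decoding vqfyo: v−3=s, q−4=m, f−5=a, y−6=s, o−7=h.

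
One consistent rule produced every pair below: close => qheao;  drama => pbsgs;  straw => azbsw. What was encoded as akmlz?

c(2)→q(16) and l(11)→h(7) fit y≡25x+18 (mod 26); the inverse of 25 mod 26 is 25. This is an affine cipher: with a=0,…,z=25, each position x becomes (25x+18) mod 26.
Reversing it on akmlz: a(0)→25·(0−18)≡18=s; k(10)→25·(10−18)≡8=i; m(12)→25·(12−18)≡6=g; l(11)→25·(11−18)≡7=h; z(25)→25·(25−18)≡19=t (all mod 26).

sight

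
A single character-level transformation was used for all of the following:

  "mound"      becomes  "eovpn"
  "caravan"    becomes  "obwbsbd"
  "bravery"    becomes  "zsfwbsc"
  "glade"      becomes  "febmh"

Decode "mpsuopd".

Two steps: reverse the string, then apply a Caesar shift of +1.
Decoding mpsuopd: shift back: m−1=l, p−1=o, s−1=r, u−1=t, o−1=n, p−1=o, d−1=c → lortnoc; then reverse → control.

control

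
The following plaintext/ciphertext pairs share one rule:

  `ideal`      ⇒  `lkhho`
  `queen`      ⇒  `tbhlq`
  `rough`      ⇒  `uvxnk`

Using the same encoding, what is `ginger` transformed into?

jpqnhy

Shifts by position in ideal: pos 0: i→l (+3), pos 1: d→k (+7), pos 2: e→h (+3), pos 3: a→h (+7) — repeating every 2. It's a Vigenère-style cipher with numeric key [3,7]: position i shifts by key[i mod 2].
Applying it to ginger: g+3=j, i+7=p, n+3=q, g+7=n, e+3=h, r+7=y.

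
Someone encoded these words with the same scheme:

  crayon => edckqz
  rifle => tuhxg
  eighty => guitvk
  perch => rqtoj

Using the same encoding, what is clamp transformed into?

excyr

A repeating key of period 2 is used — shifts +2, +12 over and over.
On clamp: c+2=e, l+12=x, a+2=c, m+12=y, p+2=r.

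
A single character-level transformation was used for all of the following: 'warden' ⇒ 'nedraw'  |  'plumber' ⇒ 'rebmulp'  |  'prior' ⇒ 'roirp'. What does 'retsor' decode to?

roster

The output letters match the input read backwards: warden reversed is nedraw. It's just the letters in reverse order.
Decoding retsor: then reverse → roster.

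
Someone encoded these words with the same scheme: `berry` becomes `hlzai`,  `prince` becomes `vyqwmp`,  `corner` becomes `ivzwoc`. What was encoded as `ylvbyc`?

sensor

In berry: b→h is +6, e→l is +7, r→z is +8, r→a is +9 — the shift increases by 1 each position. Each letter shifts forward by (position + 6), i.e. 6, 7, 8, … — the shift grows by one for each successive letter.
Decoding ylvbyc: y−6=s, l−7=e, v−8=n, b−9=s, y−10=o, c−11=r.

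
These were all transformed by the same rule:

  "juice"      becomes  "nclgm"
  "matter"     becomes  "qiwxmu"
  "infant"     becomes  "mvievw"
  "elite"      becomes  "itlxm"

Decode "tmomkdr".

pelican

Shifts by position in juice: pos 0: j→n (+4), pos 1: u→c (+8), pos 2: i→l (+3), pos 3: c→g (+4), pos 4: e→m (+8) — repeating every 3. The shifts repeat in a cycle of length 3: positions 0,1,… shift by +4, +8, +3, then the pattern repeats.
Reversing it on tmomkdr: t−4=p, m−8=e, o−3=l, m−4=i, k−8=c, d−3=a, r−4=n.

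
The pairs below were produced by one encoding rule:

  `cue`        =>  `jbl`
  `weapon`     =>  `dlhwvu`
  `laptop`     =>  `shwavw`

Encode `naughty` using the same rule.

uhbnoaf

It's a constant shift of +7 (ROT7).
Applying it to naughty: n+7=u, a+7=h, u+7=b, g+7=n, h+7=o, t+7=a, y+7=f.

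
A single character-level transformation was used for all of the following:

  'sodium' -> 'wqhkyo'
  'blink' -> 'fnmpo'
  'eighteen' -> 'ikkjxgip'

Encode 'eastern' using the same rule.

Shifts by position in sodium: pos 0: s→w (+4), pos 1: o→q (+2), pos 2: d→h (+4), pos 3: i→k (+2) — repeating every 2. It's a Vigenère-style cipher with numeric key [4,2]: position i shifts by key[i mod 2].
Applying it to eastern: e+4=i, a+2=c, s+4=w, t+2=v, e+4=i, r+2=t, n+4=r.

icwvitr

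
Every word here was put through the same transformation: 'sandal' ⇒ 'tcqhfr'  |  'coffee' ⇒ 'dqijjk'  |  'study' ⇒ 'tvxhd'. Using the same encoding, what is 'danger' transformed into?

In sandal: s→t is +1, a→c is +2, n→q is +3, d→h is +4 — the shift increases by 1 each position. Letter i (0-indexed) is shifted by i+1, so successive shifts are 1, 2, 3, ….
On danger: d+1=e, a+2=c, n+3=q, g+4=k, e+5=j, r+6=x.

ecqkjx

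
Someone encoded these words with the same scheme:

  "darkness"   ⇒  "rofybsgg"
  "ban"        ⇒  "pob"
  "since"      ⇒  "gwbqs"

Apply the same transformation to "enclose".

Compare letters: d→r is +14, a→o is +14, r→f is +14 — a constant shift. Each letter is shifted forward by 14 in the alphabet (a Caesar shift of +14).
For enclose: e+14=s, n+14=b, c+14=q, l+14=z, o+14=c, s+14=g, e+14=s.

sbqzcgs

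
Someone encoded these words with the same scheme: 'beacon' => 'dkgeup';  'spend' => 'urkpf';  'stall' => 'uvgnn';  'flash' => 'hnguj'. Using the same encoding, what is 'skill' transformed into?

The shift depends on letter class: consonant b→d is +2, but vowel e→k is +6. Vowels shift forward by 6 and consonants shift forward by 2.
Applying it to skill: s(cons)+2=u, k(cons)+2=m, i(vowel)+6=o, l(cons)+2=n, l(cons)+2=n.

umonn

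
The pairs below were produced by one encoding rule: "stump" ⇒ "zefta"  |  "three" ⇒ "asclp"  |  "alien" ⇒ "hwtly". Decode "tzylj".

money

Shifts by position in stump: pos 0: s→z (+7), pos 1: t→e (+11), pos 2: u→f (+11), pos 3: m→t (+7), pos 4: p→a (+11) — repeating every 3. A repeating key of period 3 is used — shifts +7, +11, +11 over and over.
Decoding tzylj: t−7=m, z−11=o, y−11=n, l−7=e, j−11=y.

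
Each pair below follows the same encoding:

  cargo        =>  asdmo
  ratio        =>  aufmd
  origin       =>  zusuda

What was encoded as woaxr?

The output letters match the input read backwards, each shifted +12: cargo reversed is ograc. The word is reversed, then every letter is shifted forward by 12.
Reversing it on woaxr: shift back: w−12=k, o−12=c, a−12=o, x−12=l, r−12=f → kcolf; then reverse → flock.

flock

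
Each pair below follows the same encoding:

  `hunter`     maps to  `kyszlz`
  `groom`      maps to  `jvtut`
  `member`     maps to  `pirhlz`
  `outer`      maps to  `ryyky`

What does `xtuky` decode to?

upper

In hunter: h→k is +3, u→y is +4, n→s is +5, t→z is +6 — the shift increases by 1 each position. The shift increases by 1 at each position, starting from +3: 3, 4, 5, ….
Reversing it on xtuky: x−3=u, t−4=p, u−5=p, k−6=e, y−7=r.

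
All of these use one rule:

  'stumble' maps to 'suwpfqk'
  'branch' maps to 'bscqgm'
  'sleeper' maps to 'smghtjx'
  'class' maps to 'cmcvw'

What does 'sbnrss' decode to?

In stumble: s→s is +0, t→u is +1, u→w is +2, m→p is +3 — the shift increases by 1 each position. The shift increases by 1 at each position, starting from +0: 0, 1, 2, ….
Undoing it on sbnrss: s−0=s, b−1=a, n−2=l, r−3=o, s−4=o, s−5=n.

saloon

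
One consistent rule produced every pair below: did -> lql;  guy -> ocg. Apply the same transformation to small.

It's a constant shift of +8 (ROT8).
Applying it to small: s+8=a, m+8=u, a+8=i, l+8=t, l+8=t.

auitt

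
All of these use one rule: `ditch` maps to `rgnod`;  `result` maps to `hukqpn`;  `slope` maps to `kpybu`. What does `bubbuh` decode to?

d(3)→r(17) and i(8)→g(6) fit y≡3x+8 (mod 26); the inverse of 3 mod 26 is 9. Treating letters as 0–25, the rule is x ↦ 3x + 8 (mod 26).
Undoing it on bubbuh: b(1)→9·(1−8)≡15=p; u(20)→9·(20−8)≡4=e; b(1)→9·(1−8)≡15=p; b(1)→9·(1−8)≡15=p; u(20)→9·(20−8)≡4=e; h(7)→9·(7−8)≡17=r (all mod 26).

pepper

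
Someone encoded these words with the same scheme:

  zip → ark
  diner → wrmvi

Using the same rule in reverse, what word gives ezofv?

Each pair mirrors across the alphabet (z↔a, i↔r, p↔k): positions sum to 25. Letters are reflected about the middle of the alphabet (position → 25−position): Atbash.
Undoing it on ezofv: e↔v, z↔a, o↔l, f↔u, v↔e.

value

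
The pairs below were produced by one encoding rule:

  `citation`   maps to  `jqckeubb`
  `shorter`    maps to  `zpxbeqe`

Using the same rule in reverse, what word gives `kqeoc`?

diver

In citation: c→j is +7, i→q is +8, t→c is +9, a→k is +10 — the shift increases by 1 each position. The shift increases by 1 at each position, starting from +7: 7, 8, 9, ….
Reversing it on kqeoc: k−7=d, q−8=i, e−9=v, o−10=e, c−11=r.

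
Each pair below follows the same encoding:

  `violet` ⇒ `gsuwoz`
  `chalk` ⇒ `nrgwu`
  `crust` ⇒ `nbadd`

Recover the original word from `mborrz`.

bright

Shifts by position in violet: pos 0: v→g (+11), pos 1: i→s (+10), pos 2: o→u (+6), pos 3: l→w (+11), pos 4: e→o (+10), pos 5: t→z (+6) — repeating every 3. It's a Vigenère-style cipher with numeric key [11,10,6]: position i shifts by key[i mod 3].
Reversing it on mborrz: m−11=b, b−10=r, o−6=i, r−11=g, r−10=h, z−6=t.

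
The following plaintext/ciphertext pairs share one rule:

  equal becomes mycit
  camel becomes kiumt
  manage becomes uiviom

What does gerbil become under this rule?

Compare letters: e→m is +8, q→y is +8, u→c is +8 — a constant shift. Every letter moves 8 places later in the alphabet, wrapping around z→a.
On gerbil: g+8=o, e+8=m, r+8=z, b+8=j, i+8=q, l+8=t.

omzjqt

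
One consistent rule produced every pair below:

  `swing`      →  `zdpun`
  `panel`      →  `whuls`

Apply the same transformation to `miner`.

Compare letters: s→z is +7, w→d is +7, i→p is +7 — a constant shift. This is a Caesar cipher with shift 7.
On miner: m+7=t, i+7=p, n+7=u, e+7=l, r+7=y.

tpuly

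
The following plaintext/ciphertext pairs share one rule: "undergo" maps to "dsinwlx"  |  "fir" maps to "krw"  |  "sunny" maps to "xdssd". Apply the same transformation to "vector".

The shift depends on letter class: consonant n→s is +5, but vowel u→d is +9. The rule splits by letter class: vowels +9, consonants +5.
Applying it to vector: v(cons)+5=a, e(vowel)+9=n, c(cons)+5=h, t(cons)+5=y, o(vowel)+9=x, r(cons)+5=w.

anhyxw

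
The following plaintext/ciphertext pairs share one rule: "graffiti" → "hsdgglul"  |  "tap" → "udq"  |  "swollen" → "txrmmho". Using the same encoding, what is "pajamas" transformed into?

The shift depends on letter class: consonant g→h is +1, but vowel a→d is +3. The rule splits by letter class: vowels +3, consonants +1.
For pajamas: p(cons)+1=q, a(vowel)+3=d, j(cons)+1=k, a(vowel)+3=d, m(cons)+1=n, a(vowel)+3=d, s(cons)+1=t.

qdkdndt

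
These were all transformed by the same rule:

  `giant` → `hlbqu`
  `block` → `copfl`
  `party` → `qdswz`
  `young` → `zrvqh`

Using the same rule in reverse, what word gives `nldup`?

micro

Shifts by position in giant: pos 0: g→h (+1), pos 1: i→l (+3), pos 2: a→b (+1), pos 3: n→q (+3) — repeating every 2. It's a Vigenère-style cipher with numeric key [1,3]: position i shifts by key[i mod 2].
Decoding nldup: n−1=m, l−3=i, d−1=c, u−3=r, p−1=o.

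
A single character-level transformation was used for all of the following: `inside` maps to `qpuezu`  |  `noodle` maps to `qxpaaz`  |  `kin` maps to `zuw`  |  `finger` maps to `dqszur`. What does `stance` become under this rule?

The output letters match the input read backwards, each shifted +12: inside reversed is edisni. The word is reversed, then every letter is shifted forward by 12.
For stance: reverse → ecnats; then shift: e+12=q, c+12=o, n+12=z, a+12=m, t+12=f, s+12=e.

qozmfe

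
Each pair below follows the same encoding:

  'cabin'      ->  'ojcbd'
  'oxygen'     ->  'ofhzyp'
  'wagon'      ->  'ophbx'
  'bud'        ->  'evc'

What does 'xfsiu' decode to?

The output letters match the input read backwards, each shifted +1: cabin reversed is nibac. The word is reversed, then every letter is shifted forward by 1.
Reversing it on xfsiu: shift back: x−1=w, f−1=e, s−1=r, i−1=h, u−1=t → werht; then reverse → threw.

threw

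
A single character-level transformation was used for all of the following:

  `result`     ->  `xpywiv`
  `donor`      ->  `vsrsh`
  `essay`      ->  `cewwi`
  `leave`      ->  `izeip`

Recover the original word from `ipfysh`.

double

The output letters match the input read backwards, each shifted +4: result reversed is tluser. The word is reversed, then every letter is shifted forward by 4.
Undoing it on ipfysh: shift back: i−4=e, p−4=l, f−4=b, y−4=u, s−4=o, h−4=d → elbuod; then reverse → double.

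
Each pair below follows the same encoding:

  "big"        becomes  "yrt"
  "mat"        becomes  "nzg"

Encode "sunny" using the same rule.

hfmmb

Each pair mirrors across the alphabet (b↔y, i↔r, g↔t): positions sum to 25. Letters are reflected about the middle of the alphabet (position → 25−position): Atbash.
Applying it to sunny: s↔h, u↔f, n↔m, n↔m, y↔b.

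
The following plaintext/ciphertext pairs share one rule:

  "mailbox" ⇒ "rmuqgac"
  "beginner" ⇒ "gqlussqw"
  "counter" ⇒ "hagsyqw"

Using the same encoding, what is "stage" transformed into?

xymlq

The shift depends on letter class: consonant m→r is +5, but vowel a→m is +12. Two shifts are in play — +12 for a/e/i/o/u, +5 for every other letter.
For stage: s(cons)+5=x, t(cons)+5=y, a(vowel)+12=m, g(cons)+5=l, e(vowel)+12=q.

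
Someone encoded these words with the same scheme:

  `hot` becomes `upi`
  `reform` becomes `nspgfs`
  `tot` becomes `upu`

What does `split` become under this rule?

ujmqt

The output letters match the input read backwards, each shifted +1: hot reversed is toh. Read the word backwards and shift each letter +1.
Applying it to split: reverse → tilps; then shift: t+1=u, i+1=j, l+1=m, p+1=q, s+1=t.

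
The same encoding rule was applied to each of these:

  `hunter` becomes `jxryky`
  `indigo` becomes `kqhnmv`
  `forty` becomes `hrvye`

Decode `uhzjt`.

seven

In hunter: h→j is +2, u→x is +3, n→r is +4, t→y is +5 — the shift increases by 1 each position. The shift increases by 1 at each position, starting from +2: 2, 3, 4, ….
Reversing it on uhzjt: u−2=s, h−3=e, z−4=v, j−5=e, t−6=n.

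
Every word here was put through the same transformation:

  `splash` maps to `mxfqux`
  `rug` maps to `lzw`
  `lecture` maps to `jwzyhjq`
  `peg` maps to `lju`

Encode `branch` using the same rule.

The output letters match the input read backwards, each shifted +5: splash reversed is hsalps. The word is reversed, then every letter is shifted forward by 5.
For branch: reverse → hcnarb; then shift: h+5=m, c+5=h, n+5=s, a+5=f, r+5=w, b+5=g.

mhsfwg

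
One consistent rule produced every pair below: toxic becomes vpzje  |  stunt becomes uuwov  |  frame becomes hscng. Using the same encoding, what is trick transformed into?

vskdm

Shifts by position in toxic: pos 0: t→v (+2), pos 1: o→p (+1), pos 2: x→z (+2), pos 3: i→j (+1) — repeating every 2. The shifts repeat in a cycle of length 2: positions 0,1,… shift by +2, +1, then the pattern repeats.
For trick: t+2=v, r+1=s, i+2=k, c+1=d, k+2=m.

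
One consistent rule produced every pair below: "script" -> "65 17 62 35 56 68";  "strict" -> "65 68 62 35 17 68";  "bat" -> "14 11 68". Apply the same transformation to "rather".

62 11 68 32 23 62

s(#19)→65 and c(#3)→17: differences scale by 3, so n = 3·pos + 8. The formula is n = 3×(alphabet index, a=1) + 8.
For rather: r=18→62, a=1→11, t=20→68, h=8→32, e=5→23, r=18→62.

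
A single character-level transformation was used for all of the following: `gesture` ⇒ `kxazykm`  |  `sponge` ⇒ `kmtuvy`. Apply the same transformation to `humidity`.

ezojosan

The output letters match the input read backwards, each shifted +6: gesture reversed is erutseg. Read the word backwards and shift each letter +6.
Applying it to humidity: reverse → ytidimuh; then shift: y+6=e, t+6=z, i+6=o, d+6=j, i+6=o, m+6=s, u+6=a, h+6=n.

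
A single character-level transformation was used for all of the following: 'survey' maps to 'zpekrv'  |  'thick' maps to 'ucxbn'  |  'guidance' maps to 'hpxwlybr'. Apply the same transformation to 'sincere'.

s(18)→z(25) and u(20)→p(15) fit y≡21x+11 (mod 26); the inverse of 21 mod 26 is 5. Treating letters as 0–25, the rule is x ↦ 21x + 11 (mod 26).
Applying it to sincere: s(18)→21·18+11≡25=z; i(8)→21·8+11≡23=x; n(13)→21·13+11≡24=y; c(2)→21·2+11≡1=b; e(4)→21·4+11≡17=r; r(17)→21·17+11≡4=e; e(4)→21·4+11≡17=r (all mod 26).

zxybrer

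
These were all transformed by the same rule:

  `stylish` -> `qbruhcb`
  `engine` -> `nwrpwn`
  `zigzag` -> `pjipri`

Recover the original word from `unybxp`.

gospel

The output letters match the input read backwards, each shifted +9: stylish reversed is hsilyts. The word is reversed, then every letter is shifted forward by 9.
Undoing it on unybxp: shift back: u−9=l, n−9=e, y−9=p, b−9=s, x−9=o, p−9=g → lepsog; then reverse → gospel.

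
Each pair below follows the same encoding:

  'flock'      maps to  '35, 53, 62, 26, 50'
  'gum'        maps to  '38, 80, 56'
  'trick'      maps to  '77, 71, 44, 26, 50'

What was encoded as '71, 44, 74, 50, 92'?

f(#6)→35 and l(#12)→53: differences scale by 3, so n = 3·pos + 17. With a=1..z=26, the number is 3·pos + 17.
Decoding 71, 44, 74, 50, 92: 71→(71−17)÷3=18=r, 44→(44−17)÷3=9=i, 74→(74−17)÷3=19=s, 50→(50−17)÷3=11=k, 92→(92−17)÷3=25=y.

risky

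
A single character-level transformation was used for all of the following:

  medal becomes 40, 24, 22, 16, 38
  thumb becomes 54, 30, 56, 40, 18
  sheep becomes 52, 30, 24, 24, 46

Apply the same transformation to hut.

With a=1..z=26, the number is 2·pos + 14.
Applying it to hut: h=8→30, u=21→56, t=20→54.

30, 56, 54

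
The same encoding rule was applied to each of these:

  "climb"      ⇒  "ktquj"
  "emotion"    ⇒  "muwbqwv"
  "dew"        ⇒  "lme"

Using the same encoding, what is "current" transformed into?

kczzmvb

Compare letters: c→k is +8, l→t is +8, i→q is +8 — a constant shift. This is a Caesar cipher with shift 8.
On current: c+8=k, u+8=c, r+8=z, r+8=z, e+8=m, n+8=v, t+8=b.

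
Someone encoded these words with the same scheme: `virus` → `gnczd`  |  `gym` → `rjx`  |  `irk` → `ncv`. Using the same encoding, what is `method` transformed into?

xjesto

Two shifts are in play — +5 for a/e/i/o/u, +11 for every other letter.
Applying it to method: m(cons)+11=x, e(vowel)+5=j, t(cons)+11=e, h(cons)+11=s, o(vowel)+5=t, d(cons)+11=o.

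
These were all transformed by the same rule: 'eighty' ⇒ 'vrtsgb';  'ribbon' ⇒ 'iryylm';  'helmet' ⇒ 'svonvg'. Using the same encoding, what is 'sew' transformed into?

hvd

Each pair mirrors across the alphabet (e↔v, i↔r, g↔t): positions sum to 25. Each letter is replaced by its mirror in the alphabet: a↔z, b↔y, c↔x, and so on (the Atbash cipher).
On sew: s↔h, e↔v, w↔d.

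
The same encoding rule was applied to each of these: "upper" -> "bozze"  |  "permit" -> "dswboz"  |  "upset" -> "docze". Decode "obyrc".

shore

The word is reversed, then every letter is shifted forward by 10.
Undoing it on obyrc: shift back: o−10=e, b−10=r, y−10=o, r−10=h, c−10=s → erohs; then reverse → shore.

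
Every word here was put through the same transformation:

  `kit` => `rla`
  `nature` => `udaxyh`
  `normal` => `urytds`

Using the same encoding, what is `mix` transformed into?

The shift depends on letter class: consonant k→r is +7, but vowel i→l is +3. Vowels shift forward by 3 and consonants shift forward by 7.
Applying it to mix: m(cons)+7=t, i(vowel)+3=l, x(cons)+7=e.

tle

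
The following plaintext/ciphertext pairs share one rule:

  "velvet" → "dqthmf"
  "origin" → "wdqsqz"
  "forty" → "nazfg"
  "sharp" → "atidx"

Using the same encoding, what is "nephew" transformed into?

vqxtmi

A repeating key of period 2 is used — shifts +8, +12 over and over.
For nephew: n+8=v, e+12=q, p+8=x, h+12=t, e+8=m, w+12=i.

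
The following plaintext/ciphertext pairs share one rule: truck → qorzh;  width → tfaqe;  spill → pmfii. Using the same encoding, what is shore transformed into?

It's a constant shift of +23 (ROT23).
On shore: s+23=p, h+23=e, o+23=l, r+23=o, e+23=b.

pelob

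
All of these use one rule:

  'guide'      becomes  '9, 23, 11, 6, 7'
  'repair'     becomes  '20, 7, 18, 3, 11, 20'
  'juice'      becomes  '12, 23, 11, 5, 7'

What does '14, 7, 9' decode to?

g is letter #7 and maps to 9: an offset of 2. Letters become their 1-based position plus 2 (so a→3, b→4, …).
Reversing it on 14, 7, 9: 14→(14−2)÷1=12=l, 7→(7−2)÷1=5=e, 9→(9−2)÷1=7=g.

leg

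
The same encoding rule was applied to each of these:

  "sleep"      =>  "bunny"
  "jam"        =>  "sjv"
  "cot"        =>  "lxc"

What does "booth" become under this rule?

kxxcq

Compare letters: s→b is +9, l→u is +9, e→n is +9 — a constant shift. Every letter moves 9 places later in the alphabet, wrapping around z→a.
Applying it to booth: b+9=k, o+9=x, o+9=x, t+9=c, h+9=q.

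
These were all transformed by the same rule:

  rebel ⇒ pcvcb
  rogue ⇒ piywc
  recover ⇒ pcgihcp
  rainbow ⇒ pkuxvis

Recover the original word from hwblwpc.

r(17)→p(15) and e(4)→c(2) fit y≡11x+10 (mod 26); the inverse of 11 mod 26 is 19. This is an affine cipher: with a=0,…,z=25, each position x becomes (11x+10) mod 26.
Undoing it on hwblwpc: h(7)→19·(7−10)≡21=v; w(22)→19·(22−10)≡20=u; b(1)→19·(1−10)≡11=l; l(11)→19·(11−10)≡19=t; w(22)→19·(22−10)≡20=u; p(15)→19·(15−10)≡17=r; c(2)→19·(2−10)≡4=e (all mod 26).

vulture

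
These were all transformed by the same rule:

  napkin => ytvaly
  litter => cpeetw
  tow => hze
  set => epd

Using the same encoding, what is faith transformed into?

setlq

The word is reversed, then every letter is shifted forward by 11.
Applying it to faith: reverse → htiaf; then shift: h+11=s, t+11=e, i+11=t, a+11=l, f+11=q.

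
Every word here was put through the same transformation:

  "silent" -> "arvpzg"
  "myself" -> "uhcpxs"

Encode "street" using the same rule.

In silent: s→a is +8, i→r is +9, l→v is +10, e→p is +11 — the shift increases by 1 each position. The shift increases by 1 at each position, starting from +8: 8, 9, 10, ….
On street: s+8=a, t+9=c, r+10=b, e+11=p, e+12=q, t+13=g.

acbpqg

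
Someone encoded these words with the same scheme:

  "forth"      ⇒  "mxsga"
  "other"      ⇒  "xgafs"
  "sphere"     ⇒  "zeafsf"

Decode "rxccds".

f(5)→m(12) and o(14)→x(23) fit y≡7x+3 (mod 26); the inverse of 7 mod 26 is 15. Each letter's alphabet position (a=0..z=25) is mapped through 7·x+3 mod 26 — an affine cipher.
Decoding rxccds: r(17)→15·(17−3)≡2=c; x(23)→15·(23−3)≡14=o; c(2)→15·(2−3)≡11=l; c(2)→15·(2−3)≡11=l; d(3)→15·(3−3)≡0=a; s(18)→15·(18−3)≡17=r (all mod 26).

collar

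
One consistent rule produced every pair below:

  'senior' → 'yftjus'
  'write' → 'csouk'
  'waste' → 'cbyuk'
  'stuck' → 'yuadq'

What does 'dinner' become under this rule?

Shifts by position in senior: pos 0: s→y (+6), pos 1: e→f (+1), pos 2: n→t (+6), pos 3: i→j (+1) — repeating every 2. A repeating key of period 2 is used — shifts +6, +1 over and over.
For dinner: d+6=j, i+1=j, n+6=t, n+1=o, e+6=k, r+1=s.

jjtoks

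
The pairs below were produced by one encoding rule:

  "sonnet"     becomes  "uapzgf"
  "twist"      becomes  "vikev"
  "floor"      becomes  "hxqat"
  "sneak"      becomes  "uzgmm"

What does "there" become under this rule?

vtgdg

Shifts by position in sonnet: pos 0: s→u (+2), pos 1: o→a (+12), pos 2: n→p (+2), pos 3: n→z (+12) — repeating every 2. It's a Vigenère-style cipher with numeric key [2,12]: position i shifts by key[i mod 2].
Applying it to there: t+2=v, h+12=t, e+2=g, r+12=d, e+2=g.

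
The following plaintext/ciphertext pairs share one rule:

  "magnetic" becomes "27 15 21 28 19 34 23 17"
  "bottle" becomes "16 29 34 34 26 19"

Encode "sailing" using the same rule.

33 15 23 26 23 28 21

m is letter #13 and maps to 27: an offset of 14. Letters become their 1-based position plus 14 (so a→15, b→16, …).
On sailing: s=19→33, a=1→15, i=9→23, l=12→26, i=9→23, n=14→28, g=7→21.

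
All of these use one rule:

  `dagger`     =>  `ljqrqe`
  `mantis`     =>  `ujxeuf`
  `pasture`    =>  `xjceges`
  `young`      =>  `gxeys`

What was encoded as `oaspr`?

In dagger: d→l is +8, a→j is +9, g→q is +10, g→r is +11 — the shift increases by 1 each position. Letter i (0-indexed) is shifted by i+8, so successive shifts are 8, 9, 10, ….
Undoing it on oaspr: o−8=g, a−9=r, s−10=i, p−11=e, r−12=f.

grief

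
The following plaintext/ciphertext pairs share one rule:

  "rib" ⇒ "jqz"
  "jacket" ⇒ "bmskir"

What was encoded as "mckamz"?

The output letters match the input read backwards, each shifted +8: rib reversed is bir. Two steps: reverse the string, then apply a Caesar shift of +8.
Reversing it on mckamz: shift back: m−8=e, c−8=u, k−8=c, a−8=s, m−8=e, z−8=r → eucser; then reverse → rescue.

rescue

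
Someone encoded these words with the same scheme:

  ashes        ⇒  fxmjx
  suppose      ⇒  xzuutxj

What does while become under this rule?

bmnqj

Every letter moves 5 places later in the alphabet, wrapping around z→a.
For while: w+5=b, h+5=m, i+5=n, l+5=q, e+5=j.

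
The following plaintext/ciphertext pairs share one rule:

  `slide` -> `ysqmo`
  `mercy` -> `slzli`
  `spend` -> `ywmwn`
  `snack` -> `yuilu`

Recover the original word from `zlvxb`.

tenor

In slide: s→y is +6, l→s is +7, i→q is +8, d→m is +9 — the shift increases by 1 each position. Letter i (0-indexed) is shifted by i+6, so successive shifts are 6, 7, 8, ….
Undoing it on zlvxb: z−6=t, l−7=e, v−8=n, x−9=o, b−10=r.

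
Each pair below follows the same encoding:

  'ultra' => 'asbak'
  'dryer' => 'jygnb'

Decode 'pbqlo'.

In ultra: u→a is +6, l→s is +7, t→b is +8, r→a is +9 — the shift increases by 1 each position. Each letter shifts forward by (position + 6), i.e. 6, 7, 8, … — the shift grows by one for each successive letter.
Reversing it on pbqlo: p−6=j, b−7=u, q−8=i, l−9=c, o−10=e.

juice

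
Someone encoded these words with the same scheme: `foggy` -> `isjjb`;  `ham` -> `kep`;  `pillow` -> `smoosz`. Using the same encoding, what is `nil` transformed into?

The shift depends on letter class: consonant f→i is +3, but vowel o→s is +4. Vowels shift forward by 4 and consonants shift forward by 3.
For nil: n(cons)+3=q, i(vowel)+4=m, l(cons)+3=o.

qmo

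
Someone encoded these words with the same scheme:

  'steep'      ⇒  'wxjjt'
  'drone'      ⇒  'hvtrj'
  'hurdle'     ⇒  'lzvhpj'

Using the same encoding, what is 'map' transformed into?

The shift depends on letter class: consonant s→w is +4, but vowel e→j is +5. Vowels shift forward by 5 and consonants shift forward by 4.
On map: m(cons)+4=q, a(vowel)+5=f, p(cons)+4=t.

qft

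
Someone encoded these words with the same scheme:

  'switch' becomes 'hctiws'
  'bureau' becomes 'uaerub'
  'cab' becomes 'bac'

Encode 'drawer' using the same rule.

The output letters match the input read backwards: switch reversed is hctiws. The word is simply reversed.
For drawer: reverse → reward.

reward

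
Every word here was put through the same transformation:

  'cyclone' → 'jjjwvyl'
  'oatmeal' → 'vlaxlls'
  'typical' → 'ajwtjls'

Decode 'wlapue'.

patent

Shifts by position in cyclone: pos 0: c→j (+7), pos 1: y→j (+11), pos 2: c→j (+7), pos 3: l→w (+11) — repeating every 2. It's a Vigenère-style cipher with numeric key [7,11]: position i shifts by key[i mod 2].
Undoing it on wlapue: w−7=p, l−11=a, a−7=t, p−11=e, u−7=n, e−11=t.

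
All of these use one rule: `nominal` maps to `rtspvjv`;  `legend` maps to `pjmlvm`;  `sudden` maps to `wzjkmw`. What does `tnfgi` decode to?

In nominal: n→r is +4, o→t is +5, m→s is +6, i→p is +7 — the shift increases by 1 each position. Each letter shifts forward by (position + 4), i.e. 4, 5, 6, … — the shift grows by one for each successive letter.
Decoding tnfgi: t−4=p, n−5=i, f−6=z, g−7=z, i−8=a.

pizza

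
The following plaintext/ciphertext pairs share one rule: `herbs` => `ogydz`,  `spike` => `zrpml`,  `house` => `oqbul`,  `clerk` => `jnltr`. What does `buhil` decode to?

usage

Shifts by position in herbs: pos 0: h→o (+7), pos 1: e→g (+2), pos 2: r→y (+7), pos 3: b→d (+2) — repeating every 2. The shifts repeat in a cycle of length 2: positions 0,1,… shift by +7, +2, then the pattern repeats.
Decoding buhil: b−7=u, u−2=s, h−7=a, i−2=g, l−7=e.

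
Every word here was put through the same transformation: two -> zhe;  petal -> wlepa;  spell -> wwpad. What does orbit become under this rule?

The output letters match the input read backwards, each shifted +11: two reversed is owt. Read the word backwards and shift each letter +11.
On orbit: reverse → tibro; then shift: t+11=e, i+11=t, b+11=m, r+11=c, o+11=z.

etmcz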